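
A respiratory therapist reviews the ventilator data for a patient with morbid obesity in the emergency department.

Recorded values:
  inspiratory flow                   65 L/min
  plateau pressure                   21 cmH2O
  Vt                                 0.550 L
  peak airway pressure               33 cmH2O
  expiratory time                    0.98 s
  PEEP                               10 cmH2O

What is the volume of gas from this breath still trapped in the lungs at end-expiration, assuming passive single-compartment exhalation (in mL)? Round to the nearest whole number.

Flow: 65 L/min ÷ 60 = 1.0833 L/s.
R = (PIP − Pplat)/V̇ = (33 − 21) / 1.0833 = 12.0/1.0833 = 11.077 cmH2O·s/L.
C = Vt/(Pplat − PEEP) = 550.0 / (21 − 10) = 550.0/11.0 = 50.0 mL/cmH2O.
τ = R × C = 11.077 × 0.05 L/cmH2O = 0.5539 s.
Fraction remaining = e^(−Te/τ) = e^(−0.98/0.5539) = 0.1705.
Trapped volume = 550.0 × 0.1705 = 93.775 mL.

94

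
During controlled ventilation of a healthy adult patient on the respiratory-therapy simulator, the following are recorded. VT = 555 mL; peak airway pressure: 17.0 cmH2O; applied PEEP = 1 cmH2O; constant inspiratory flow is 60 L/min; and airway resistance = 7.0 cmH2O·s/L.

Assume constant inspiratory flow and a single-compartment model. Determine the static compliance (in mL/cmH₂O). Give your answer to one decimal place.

Flow: 60 L/min ÷ 60 = 1 L/s.
Equation of motion (constant flow): PIP = Vt/C + R·V̇ + PEEP.
Vt/C = PIP − R·V̇ − PEEP = 17.0 − 7.0×1 − 1 = 17.0 − 7.0 − 1 = 9.0 cmH2O.
C = Vt / 9.0 = 555 / 9.0 = 61.667 mL/cmH2O.

61.7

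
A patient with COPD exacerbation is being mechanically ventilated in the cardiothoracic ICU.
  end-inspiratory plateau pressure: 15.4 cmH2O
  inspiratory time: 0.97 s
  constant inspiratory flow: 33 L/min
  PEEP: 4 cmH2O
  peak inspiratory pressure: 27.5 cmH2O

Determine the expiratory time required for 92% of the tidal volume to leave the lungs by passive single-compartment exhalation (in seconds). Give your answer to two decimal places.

2.60

Flow: 33 L/min ÷ 60 = 0.55 L/s.
Vt = flow × Ti = 0.55 L/s × 0.97 s × 1000 mL/L = 533.5 mL.
R = (PIP − Pplat)/V̇ = (27.5 − 15.4) / 0.55 = 12.1/0.55 = 22.0 cmH2O·s/L.
C = Vt/(Pplat − PEEP) = 533.5 / (15.4 − 4) = 533.5/11.4 = 46.798 mL/cmH2O.
τ = R × C = 22.0 × 0.0468 L/cmH2O = 1.03 s.
t = −τ·ln(1 − 0.92) = −1.03·ln(0.08) = 2.602 s.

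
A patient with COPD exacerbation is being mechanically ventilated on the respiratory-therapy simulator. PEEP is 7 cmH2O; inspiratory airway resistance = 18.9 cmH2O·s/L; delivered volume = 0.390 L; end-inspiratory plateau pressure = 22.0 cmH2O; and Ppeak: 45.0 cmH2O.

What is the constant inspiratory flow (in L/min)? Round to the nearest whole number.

73

flow = (PIP − Pplat) / Raw = (45.0 − 22.0) / 18.9 = 1.217 L/s × 60 = 73.02 L/min.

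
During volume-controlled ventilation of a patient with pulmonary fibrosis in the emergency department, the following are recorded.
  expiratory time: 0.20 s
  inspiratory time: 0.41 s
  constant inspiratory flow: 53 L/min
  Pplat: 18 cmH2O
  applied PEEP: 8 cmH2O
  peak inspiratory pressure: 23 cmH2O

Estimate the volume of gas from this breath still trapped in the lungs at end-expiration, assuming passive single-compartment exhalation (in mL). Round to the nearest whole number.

137

Flow: 53 L/min ÷ 60 = 0.8833 L/s.
Vt = flow × Ti = 0.8833 L/s × 0.41 s × 1000 mL/L = 362.15 mL.
R = (PIP − Pplat)/V̇ = (23 − 18) / 0.8833 = 5.0/0.8833 = 5.661 cmH2O·s/L.
C = Vt/(Pplat − PEEP) = 362.15 / (18 − 8) = 362.15/10.0 = 36.215 mL/cmH2O.
τ = R × C = 5.661 × 0.03622 L/cmH2O = 0.205 s.
Fraction remaining = e^(−Te/τ) = e^(−0.20/0.205) = 0.377.
Trapped volume = 362.15 × 0.377 = 136.53 mL.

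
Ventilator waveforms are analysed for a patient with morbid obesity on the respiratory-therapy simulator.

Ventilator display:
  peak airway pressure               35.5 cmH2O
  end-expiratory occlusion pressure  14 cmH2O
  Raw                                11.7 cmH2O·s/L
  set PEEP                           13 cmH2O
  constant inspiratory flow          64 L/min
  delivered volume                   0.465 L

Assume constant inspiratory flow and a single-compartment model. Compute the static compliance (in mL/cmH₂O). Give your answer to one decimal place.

51.6

Flow: 64 L/min ÷ 60 = 1.0667 L/s.
Total PEEP = 14 cmH2O (set 13 + intrinsic 1); this is the baseline alveolar pressure.
Equation of motion (constant flow): PIP = Vt/C + R·V̇ + PEEP.
Vt/C = PIP − R·V̇ − PEEP = 35.5 − 11.7×1.0667 − 14 = 35.5 − 12.48 − 14 = 9.02 cmH2O.
C = Vt / 9.02 = 465 / 9.02 = 51.552 mL/cmH2O.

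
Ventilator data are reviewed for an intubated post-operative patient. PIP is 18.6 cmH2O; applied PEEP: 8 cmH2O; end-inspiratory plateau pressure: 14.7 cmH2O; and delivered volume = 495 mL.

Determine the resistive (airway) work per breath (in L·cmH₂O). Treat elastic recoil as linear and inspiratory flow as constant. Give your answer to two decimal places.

1.93

With constant inspiratory flow the resistive pressure is constant at PIP − Pplat = 18.6 − 14.7 = 3.9 cmH2O, so resistive work = 3.9 × 0.495 = 1.931 L·cmH2O.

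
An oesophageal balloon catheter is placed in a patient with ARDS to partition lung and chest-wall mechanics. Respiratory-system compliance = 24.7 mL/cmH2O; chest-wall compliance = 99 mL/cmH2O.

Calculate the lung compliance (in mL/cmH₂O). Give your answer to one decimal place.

32.9

1/CL = 1/Crs − 1/Ccw.
1/CL = 1/24.7 − 1/99 = 0.03038.
CL = 32.916 mL/cmH2O.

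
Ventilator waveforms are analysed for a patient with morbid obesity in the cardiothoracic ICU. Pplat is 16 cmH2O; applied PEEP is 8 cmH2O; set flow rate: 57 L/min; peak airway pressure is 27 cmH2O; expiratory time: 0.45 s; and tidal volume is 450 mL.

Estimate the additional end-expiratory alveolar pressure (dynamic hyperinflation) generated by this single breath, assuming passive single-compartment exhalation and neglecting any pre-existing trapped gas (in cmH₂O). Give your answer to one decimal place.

4.0

Flow: 57 L/min ÷ 60 = 0.95 L/s.
R = (PIP − Pplat)/V̇ = (27 − 16) / 0.95 = 11.0/0.95 = 11.579 cmH2O·s/L.
C = Vt/(Pplat − PEEP) = 450.0 / (16 − 8) = 450.0/8.0 = 56.25 mL/cmH2O.
τ = R × C = 11.579 × 0.05625 L/cmH2O = 0.6513 s.
Fraction remaining = e^(−Te/τ) = e^(−0.45/0.6513) = 0.5011; trapped volume = 450.0 × 0.5011 = 225.5 mL.
Additional alveolar pressure from trapping ≈ V_trapped / C = 225.5 / 56.25 = 4.009 cmH2O.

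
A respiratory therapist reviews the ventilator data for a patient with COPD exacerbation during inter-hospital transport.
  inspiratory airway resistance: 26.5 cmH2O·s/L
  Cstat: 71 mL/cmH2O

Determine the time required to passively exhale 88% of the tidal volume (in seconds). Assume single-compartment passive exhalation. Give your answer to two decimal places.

τ = R × C = 26.5 × 71 mL/cmH2O = 26.5 × 0.071 L/cmH2O = 1.882 s.
Exhaled fraction f = 1 − e^(−t/τ) → t = −τ·ln(1 − f) = −1.882·ln(0.12) = 3.99 s.

3.99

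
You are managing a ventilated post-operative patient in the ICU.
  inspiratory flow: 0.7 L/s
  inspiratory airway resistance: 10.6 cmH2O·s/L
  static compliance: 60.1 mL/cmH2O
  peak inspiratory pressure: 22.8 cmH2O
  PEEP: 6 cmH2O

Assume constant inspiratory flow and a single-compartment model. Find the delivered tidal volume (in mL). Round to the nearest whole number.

Equation of motion (constant flow): PIP = Vt/C + R·V̇ + PEEP.
Vt/C = PIP − R·V̇ − PEEP = 22.8 − 7.42 − 6 = 9.38 cmH2O.
Vt = C × 9.38 = 60.1 × 9.38 = 563.74 mL.

564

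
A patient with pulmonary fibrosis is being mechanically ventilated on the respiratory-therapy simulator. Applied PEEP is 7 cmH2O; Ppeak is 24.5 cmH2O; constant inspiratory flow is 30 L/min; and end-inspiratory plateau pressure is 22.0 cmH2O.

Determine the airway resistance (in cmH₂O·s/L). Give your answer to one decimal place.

Flow: 30 L/min ÷ 60 = 0.5 L/s.
Raw = (PIP − Pplat) / flow = (24.5 − 22.0) / 0.5 = 2.5 / 0.5 = 5.0 cmH2O·s/L.

5.0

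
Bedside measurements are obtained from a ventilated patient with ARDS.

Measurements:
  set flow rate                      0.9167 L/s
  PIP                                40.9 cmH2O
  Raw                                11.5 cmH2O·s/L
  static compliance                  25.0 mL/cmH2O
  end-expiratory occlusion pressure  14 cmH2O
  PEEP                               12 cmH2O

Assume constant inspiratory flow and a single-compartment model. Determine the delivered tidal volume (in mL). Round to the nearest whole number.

409

Total PEEP = 14 cmH2O (set 12 + intrinsic 2); this is the baseline alveolar pressure.
Equation of motion (constant flow): PIP = Vt/C + R·V̇ + PEEP.
Vt/C = PIP − R·V̇ − PEEP = 40.9 − 10.542 − 14 = 16.358 cmH2O.
Vt = C × 16.358 = 25.0 × 16.358 = 408.95 mL.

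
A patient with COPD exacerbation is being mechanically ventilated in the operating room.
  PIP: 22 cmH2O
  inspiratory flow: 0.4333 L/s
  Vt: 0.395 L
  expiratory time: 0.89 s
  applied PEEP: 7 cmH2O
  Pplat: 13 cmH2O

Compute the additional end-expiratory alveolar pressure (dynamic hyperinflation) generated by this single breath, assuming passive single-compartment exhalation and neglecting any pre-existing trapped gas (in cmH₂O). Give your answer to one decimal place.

3.1

R = (PIP − Pplat)/V̇ = (22 − 13) / 0.4333 = 9.0/0.4333 = 20.771 cmH2O·s/L.
C = Vt/(Pplat − PEEP) = 395.0 / (13 − 7) = 395.0/6.0 = 65.833 mL/cmH2O.
τ = R × C = 20.771 × 0.06583 L/cmH2O = 1.367 s.
Fraction remaining = e^(−Te/τ) = e^(−0.89/1.367) = 0.5215; trapped volume = 395.0 × 0.5215 = 205.99 mL.
Additional alveolar pressure from trapping ≈ V_trapped / C = 205.99 / 65.833 = 3.129 cmH2O.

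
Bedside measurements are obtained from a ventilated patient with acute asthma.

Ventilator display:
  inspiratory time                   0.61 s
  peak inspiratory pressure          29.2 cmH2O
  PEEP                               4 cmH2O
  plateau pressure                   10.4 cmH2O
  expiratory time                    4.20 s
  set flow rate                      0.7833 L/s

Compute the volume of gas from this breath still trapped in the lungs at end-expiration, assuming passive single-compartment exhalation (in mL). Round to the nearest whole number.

46

Vt = flow × Ti = 0.7833 L/s × 0.61 s × 1000 mL/L = 477.81 mL.
R = (PIP − Pplat)/V̇ = (29.2 − 10.4) / 0.7833 = 18.8/0.7833 = 24.001 cmH2O·s/L.
C = Vt/(Pplat − PEEP) = 477.81 / (10.4 − 4) = 477.81/6.4 = 74.658 mL/cmH2O.
τ = R × C = 24.001 × 0.07466 L/cmH2O = 1.792 s.
Fraction remaining = e^(−Te/τ) = e^(−4.20/1.792) = 0.09597.
Trapped volume = 477.81 × 0.09597 = 45.855 mL.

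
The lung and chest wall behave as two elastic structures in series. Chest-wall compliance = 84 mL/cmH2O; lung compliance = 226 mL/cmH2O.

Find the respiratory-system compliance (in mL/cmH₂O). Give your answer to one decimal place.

61.2

Lung and chest wall are elastances in series: 1/Crs = 1/CL + 1/Ccw.
1/Crs = 1/226 + 1/84 = 0.01633.
Crs = 61.237 mL/cmH2O.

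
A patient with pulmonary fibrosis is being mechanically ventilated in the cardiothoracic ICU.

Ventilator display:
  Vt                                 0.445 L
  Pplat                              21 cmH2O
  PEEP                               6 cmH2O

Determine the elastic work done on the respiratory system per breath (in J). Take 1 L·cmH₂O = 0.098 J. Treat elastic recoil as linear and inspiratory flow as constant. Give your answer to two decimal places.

0.33

Elastic work ≈ ½ × (Pplat − PEEP) × Vt = 0.5 × (21 − 6) × 0.445 L = 0.5 × 15.0 × 0.445 = 3.338 L·cmH2O.
× 0.098 J/(L·cmH2O) → 0.3271 J.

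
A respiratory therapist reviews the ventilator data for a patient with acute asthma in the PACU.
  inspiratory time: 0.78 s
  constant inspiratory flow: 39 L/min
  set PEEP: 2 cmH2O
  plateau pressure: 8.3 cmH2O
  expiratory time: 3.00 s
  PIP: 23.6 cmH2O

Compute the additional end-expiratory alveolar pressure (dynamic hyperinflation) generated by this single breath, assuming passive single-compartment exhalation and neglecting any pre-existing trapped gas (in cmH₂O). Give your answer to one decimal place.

Flow: 39 L/min ÷ 60 = 0.65 L/s.
Vt = flow × Ti = 0.65 L/s × 0.78 s × 1000 mL/L = 507.0 mL.
R = (PIP − Pplat)/V̇ = (23.6 − 8.3) / 0.65 = 15.3/0.65 = 23.538 cmH2O·s/L.
C = Vt/(Pplat − PEEP) = 507.0 / (8.3 − 2) = 507.0/6.3 = 80.476 mL/cmH2O.
τ = R × C = 23.538 × 0.08048 L/cmH2O = 1.894 s.
Fraction remaining = e^(−Te/τ) = e^(−3.00/1.894) = 0.2052; trapped volume = 507.0 × 0.2052 = 104.04 mL.
Additional alveolar pressure from trapping ≈ V_trapped / C = 104.04 / 80.476 = 1.293 cmH2O.

1.3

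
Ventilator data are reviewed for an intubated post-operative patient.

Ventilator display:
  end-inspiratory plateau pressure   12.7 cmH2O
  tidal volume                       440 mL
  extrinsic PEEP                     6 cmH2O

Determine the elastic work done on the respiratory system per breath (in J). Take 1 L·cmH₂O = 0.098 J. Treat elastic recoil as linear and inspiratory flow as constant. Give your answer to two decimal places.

Elastic work ≈ ½ × (Pplat − PEEP) × Vt = 0.5 × (12.7 − 6) × 0.440 L = 0.5 × 6.7 × 0.440 = 1.474 L·cmH2O.
× 0.098 J/(L·cmH2O) → 0.1445 J.

0.14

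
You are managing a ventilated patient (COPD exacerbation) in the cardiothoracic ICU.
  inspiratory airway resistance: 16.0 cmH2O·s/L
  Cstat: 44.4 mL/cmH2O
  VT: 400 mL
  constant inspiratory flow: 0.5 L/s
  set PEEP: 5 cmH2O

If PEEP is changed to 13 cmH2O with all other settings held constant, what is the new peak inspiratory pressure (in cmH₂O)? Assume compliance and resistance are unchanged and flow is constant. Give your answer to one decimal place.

PIP = Vt/C + R·V̇ + PEEP (constant-flow equation of motion).
Only the baseline term changes: ΔPIP = ΔPEEP = 13 − 5 = 8.0 cmH2O.
Original PIP = 400/44.4 + 16.0×0.5 + 5 = 22.009 cmH2O; new PIP = 22.009 + (8.0) = 30.009 cmH2O.

30.0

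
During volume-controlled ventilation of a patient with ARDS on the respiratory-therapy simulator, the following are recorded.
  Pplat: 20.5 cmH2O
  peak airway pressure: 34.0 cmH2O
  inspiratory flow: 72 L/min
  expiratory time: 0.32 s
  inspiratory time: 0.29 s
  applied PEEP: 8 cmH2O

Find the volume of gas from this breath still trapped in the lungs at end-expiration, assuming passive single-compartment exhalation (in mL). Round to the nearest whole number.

125

Flow: 72 L/min ÷ 60 = 1.2 L/s.
Vt = flow × Ti = 1.2 L/s × 0.29 s × 1000 mL/L = 348.0 mL.
R = (PIP − Pplat)/V̇ = (34.0 − 20.5) / 1.2 = 13.5/1.2 = 11.25 cmH2O·s/L.
C = Vt/(Pplat − PEEP) = 348.0 / (20.5 − 8) = 348.0/12.5 = 27.84 mL/cmH2O.
τ = R × C = 11.25 × 0.02784 L/cmH2O = 0.3132 s.
Fraction remaining = e^(−Te/τ) = e^(−0.32/0.3132) = 0.36.
Trapped volume = 348.0 × 0.36 = 125.28 mL.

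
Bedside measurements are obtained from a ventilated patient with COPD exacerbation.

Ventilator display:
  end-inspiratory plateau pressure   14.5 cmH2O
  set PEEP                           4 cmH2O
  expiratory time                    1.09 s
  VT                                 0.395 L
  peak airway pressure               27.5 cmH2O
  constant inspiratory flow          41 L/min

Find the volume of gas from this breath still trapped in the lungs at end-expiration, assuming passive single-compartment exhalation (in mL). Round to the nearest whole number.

86

Flow: 41 L/min ÷ 60 = 0.6833 L/s.
R = (PIP − Pplat)/V̇ = (27.5 − 14.5) / 0.6833 = 13.0/0.6833 = 19.025 cmH2O·s/L.
C = Vt/(Pplat − PEEP) = 395.0 / (14.5 − 4) = 395.0/10.5 = 37.619 mL/cmH2O.
τ = R × C = 19.025 × 0.03762 L/cmH2O = 0.7157 s.
Fraction remaining = e^(−Te/τ) = e^(−1.09/0.7157) = 0.2181.
Trapped volume = 395.0 × 0.2181 = 86.15 mL.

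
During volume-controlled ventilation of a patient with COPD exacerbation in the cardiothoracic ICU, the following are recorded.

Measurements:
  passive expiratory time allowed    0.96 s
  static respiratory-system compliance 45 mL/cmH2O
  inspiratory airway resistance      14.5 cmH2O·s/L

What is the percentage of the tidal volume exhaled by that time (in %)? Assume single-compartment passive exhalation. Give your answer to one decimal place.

77.0

τ = R × C = 14.5 × 45 mL/cmH2O = 14.5 × 0.045 L/cmH2O = 0.6525 s.
Passive exhalation: V(t)/V₀ = e^(−t/τ) = e^(−0.96/0.6525) = 0.2296.
Fraction exhaled = 1 − 0.2296 = 0.7704 → 77.04%.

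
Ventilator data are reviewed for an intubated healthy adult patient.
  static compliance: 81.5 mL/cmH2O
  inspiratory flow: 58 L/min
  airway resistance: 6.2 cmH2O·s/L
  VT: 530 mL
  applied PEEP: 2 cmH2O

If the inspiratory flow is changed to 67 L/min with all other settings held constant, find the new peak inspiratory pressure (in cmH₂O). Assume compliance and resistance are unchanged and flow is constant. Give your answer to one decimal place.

Flow: 58 L/min ÷ 60 = 0.9667 L/s.
New flow: 67 L/min ÷ 60 = 1.1167 L/s.
PIP = Vt/C + R·V̇ + PEEP (constant-flow equation of motion).
Only the resistive term changes: ΔPIP = R × ΔV̇ = 6.2 × (1.1167 − 0.9667) = 6.2 × 0.15 = 0.93 cmH2O.
Original PIP = 530/81.5 + 6.2×0.9667 + 2 = 14.497 cmH2O; new PIP = 14.497 + (0.93) = 15.427 cmH2O.

15.4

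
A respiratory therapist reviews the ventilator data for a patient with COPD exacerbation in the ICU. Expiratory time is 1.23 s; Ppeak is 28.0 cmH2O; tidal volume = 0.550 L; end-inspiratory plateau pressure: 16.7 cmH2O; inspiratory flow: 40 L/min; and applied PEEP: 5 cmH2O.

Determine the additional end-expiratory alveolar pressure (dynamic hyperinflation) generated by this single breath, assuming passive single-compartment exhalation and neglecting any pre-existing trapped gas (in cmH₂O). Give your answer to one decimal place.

Flow: 40 L/min ÷ 60 = 0.6667 L/s.
R = (PIP − Pplat)/V̇ = (28.0 − 16.7) / 0.6667 = 11.3/0.6667 = 16.949 cmH2O·s/L.
C = Vt/(Pplat − PEEP) = 550.0 / (16.7 − 5) = 550.0/11.7 = 47.009 mL/cmH2O.
τ = R × C = 16.949 × 0.04701 L/cmH2O = 0.7968 s.
Fraction remaining = e^(−Te/τ) = e^(−1.23/0.7968) = 0.2136; trapped volume = 550.0 × 0.2136 = 117.48 mL.
Additional alveolar pressure from trapping ≈ V_trapped / C = 117.48 / 47.009 = 2.499 cmH2O.

2.5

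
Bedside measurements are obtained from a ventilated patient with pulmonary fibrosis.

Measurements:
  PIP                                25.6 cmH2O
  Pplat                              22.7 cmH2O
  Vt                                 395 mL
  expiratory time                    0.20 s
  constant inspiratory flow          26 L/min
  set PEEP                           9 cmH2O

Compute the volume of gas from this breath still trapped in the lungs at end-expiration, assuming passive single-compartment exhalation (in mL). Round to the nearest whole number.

140

Flow: 26 L/min ÷ 60 = 0.4333 L/s.
R = (PIP − Pplat)/V̇ = (25.6 − 22.7) / 0.4333 = 2.9/0.4333 = 6.693 cmH2O·s/L.
C = Vt/(Pplat − PEEP) = 395.0 / (22.7 − 9) = 395.0/13.7 = 28.832 mL/cmH2O.
τ = R × C = 6.693 × 0.02883 L/cmH2O = 0.193 s.
Fraction remaining = e^(−Te/τ) = e^(−0.20/0.193) = 0.3548.
Trapped volume = 395.0 × 0.3548 = 140.15 mL.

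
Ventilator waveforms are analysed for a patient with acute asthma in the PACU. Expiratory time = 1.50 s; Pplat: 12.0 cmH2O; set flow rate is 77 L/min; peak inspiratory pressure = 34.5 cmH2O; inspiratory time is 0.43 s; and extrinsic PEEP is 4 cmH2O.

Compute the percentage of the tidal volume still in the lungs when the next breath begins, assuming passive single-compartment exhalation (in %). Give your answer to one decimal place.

28.9

Flow: 77 L/min ÷ 60 = 1.2833 L/s.
Vt = flow × Ti = 1.2833 L/s × 0.43 s × 1000 mL/L = 551.82 mL.
R = (PIP − Pplat)/V̇ = (34.5 − 12.0) / 1.2833 = 22.5/1.2833 = 17.533 cmH2O·s/L.
C = Vt/(Pplat − PEEP) = 551.82 / (12.0 − 4) = 551.82/8.0 = 68.978 mL/cmH2O.
τ = R × C = 17.533 × 0.06898 L/cmH2O = 1.209 s.
Fraction remaining at end-expiration = e^(−Te/τ) = e^(−1.50/1.209) = 0.2892 → 28.92%.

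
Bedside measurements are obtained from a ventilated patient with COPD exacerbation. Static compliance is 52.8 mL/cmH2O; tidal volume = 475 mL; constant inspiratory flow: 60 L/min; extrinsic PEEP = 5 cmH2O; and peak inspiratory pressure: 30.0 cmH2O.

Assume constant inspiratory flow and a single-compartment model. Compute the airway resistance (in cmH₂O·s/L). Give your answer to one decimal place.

Flow: 60 L/min ÷ 60 = 1 L/s.
Equation of motion (constant flow): PIP = Vt/C + R·V̇ + PEEP.
R·V̇ = PIP − Vt/C − PEEP = 30.0 − 475/52.8 − 5 = 30.0 − 8.996 − 5 = 16.004 cmH2O.
R = 16.004 / 1 = 16.004 cmH2O·s/L.

16.0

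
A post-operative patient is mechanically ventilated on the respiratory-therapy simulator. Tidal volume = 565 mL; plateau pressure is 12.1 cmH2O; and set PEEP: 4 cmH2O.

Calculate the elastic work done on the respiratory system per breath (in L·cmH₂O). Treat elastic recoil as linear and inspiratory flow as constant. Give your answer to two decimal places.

2.29

Elastic work ≈ ½ × (Pplat − PEEP) × Vt = 0.5 × (12.1 − 4) × 0.565 L = 0.5 × 8.1 × 0.565 = 2.288 L·cmH2O.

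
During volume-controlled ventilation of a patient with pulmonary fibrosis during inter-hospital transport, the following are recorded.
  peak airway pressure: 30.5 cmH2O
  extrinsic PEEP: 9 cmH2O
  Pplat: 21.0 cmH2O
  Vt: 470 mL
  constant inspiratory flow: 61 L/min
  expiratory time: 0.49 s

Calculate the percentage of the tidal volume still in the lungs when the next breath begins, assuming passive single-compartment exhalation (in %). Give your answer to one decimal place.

Flow: 61 L/min ÷ 60 = 1.0167 L/s.
R = (PIP − Pplat)/V̇ = (30.5 − 21.0) / 1.0167 = 9.5/1.0167 = 9.344 cmH2O·s/L.
C = Vt/(Pplat − PEEP) = 470.0 / (21.0 − 9) = 470.0/12.0 = 39.167 mL/cmH2O.
τ = R × C = 9.344 × 0.03917 L/cmH2O = 0.366 s.
Fraction remaining at end-expiration = e^(−Te/τ) = e^(−0.49/0.366) = 0.2622 → 26.22%.

26.2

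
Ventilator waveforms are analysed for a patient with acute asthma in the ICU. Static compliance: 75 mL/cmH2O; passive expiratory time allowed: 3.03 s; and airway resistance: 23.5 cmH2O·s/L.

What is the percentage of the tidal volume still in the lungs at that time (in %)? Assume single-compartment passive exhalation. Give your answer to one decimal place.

17.9

τ = R × C = 23.5 × 75 mL/cmH2O = 23.5 × 0.075 L/cmH2O = 1.763 s.
Passive exhalation: V(t)/V₀ = e^(−t/τ) = e^(−3.03/1.763) = 0.1793.
Fraction remaining = 0.1793 → 17.93%.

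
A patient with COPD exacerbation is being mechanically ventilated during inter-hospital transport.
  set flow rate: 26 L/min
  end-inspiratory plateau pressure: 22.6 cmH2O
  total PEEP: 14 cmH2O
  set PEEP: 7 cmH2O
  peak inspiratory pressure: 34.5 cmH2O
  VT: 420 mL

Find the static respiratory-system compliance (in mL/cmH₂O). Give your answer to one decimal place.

48.8

End-expiratory occlusion gives total PEEP = 14 cmH2O (intrinsic PEEP = 14 − 7 = 7). Use total PEEP for the elastic gradient.
Cstat = Vt / (Pplat − PEEPtotal) = 420 / (22.6 − 14) = 420 / 8.6 = 48.837 mL/cmH2O.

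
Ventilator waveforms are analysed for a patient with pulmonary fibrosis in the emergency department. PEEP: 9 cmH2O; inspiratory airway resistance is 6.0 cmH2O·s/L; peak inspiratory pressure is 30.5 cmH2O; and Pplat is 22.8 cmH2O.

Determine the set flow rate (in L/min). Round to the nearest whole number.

77

flow = (PIP − Pplat) / Raw = (30.5 − 22.8) / 6.0 = 1.283 L/s × 60 = 76.98 L/min.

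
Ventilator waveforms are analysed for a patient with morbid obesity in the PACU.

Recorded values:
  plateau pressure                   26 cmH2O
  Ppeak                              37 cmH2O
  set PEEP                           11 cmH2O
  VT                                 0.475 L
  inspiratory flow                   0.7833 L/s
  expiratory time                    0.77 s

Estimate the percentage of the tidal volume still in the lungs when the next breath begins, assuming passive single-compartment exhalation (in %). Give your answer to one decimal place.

17.7

R = (PIP − Pplat)/V̇ = (37 − 26) / 0.7833 = 11.0/0.7833 = 14.043 cmH2O·s/L.
C = Vt/(Pplat − PEEP) = 475.0 / (26 − 11) = 475.0/15.0 = 31.667 mL/cmH2O.
τ = R × C = 14.043 × 0.03167 L/cmH2O = 0.4447 s.
Fraction remaining at end-expiration = e^(−Te/τ) = e^(−0.77/0.4447) = 0.177 → 17.7%.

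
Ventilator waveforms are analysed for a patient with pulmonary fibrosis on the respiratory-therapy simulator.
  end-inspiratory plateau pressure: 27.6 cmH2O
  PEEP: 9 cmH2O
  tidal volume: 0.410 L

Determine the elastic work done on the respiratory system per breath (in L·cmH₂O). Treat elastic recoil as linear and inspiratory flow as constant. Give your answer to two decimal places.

3.81

Elastic work ≈ ½ × (Pplat − PEEP) × Vt = 0.5 × (27.6 − 9) × 0.410 L = 0.5 × 18.6 × 0.410 = 3.813 L·cmH2O.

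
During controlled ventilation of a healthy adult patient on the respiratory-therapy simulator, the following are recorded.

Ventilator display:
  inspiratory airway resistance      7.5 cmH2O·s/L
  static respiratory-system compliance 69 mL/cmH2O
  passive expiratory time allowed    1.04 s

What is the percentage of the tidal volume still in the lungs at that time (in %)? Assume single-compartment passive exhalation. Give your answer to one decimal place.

13.4

τ = R × C = 7.5 × 69 mL/cmH2O = 7.5 × 0.069 L/cmH2O = 0.5175 s.
Passive exhalation: V(t)/V₀ = e^(−t/τ) = e^(−1.04/0.5175) = 0.134.
Fraction remaining = 0.134 → 13.4%.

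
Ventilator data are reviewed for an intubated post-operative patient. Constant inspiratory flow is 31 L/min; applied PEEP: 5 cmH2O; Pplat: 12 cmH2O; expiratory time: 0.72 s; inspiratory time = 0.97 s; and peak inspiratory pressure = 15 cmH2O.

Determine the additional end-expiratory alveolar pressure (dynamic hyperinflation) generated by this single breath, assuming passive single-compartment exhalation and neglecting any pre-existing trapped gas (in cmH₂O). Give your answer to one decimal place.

1.2

Flow: 31 L/min ÷ 60 = 0.5167 L/s.
Vt = flow × Ti = 0.5167 L/s × 0.97 s × 1000 mL/L = 501.2 mL.
R = (PIP − Pplat)/V̇ = (15 − 12) / 0.5167 = 3.0/0.5167 = 5.806 cmH2O·s/L.
C = Vt/(Pplat − PEEP) = 501.2 / (12 − 5) = 501.2/7.0 = 71.6 mL/cmH2O.
τ = R × C = 5.806 × 0.0716 L/cmH2O = 0.4157 s.
Fraction remaining = e^(−Te/τ) = e^(−0.72/0.4157) = 0.1769; trapped volume = 501.2 × 0.1769 = 88.662 mL.
Additional alveolar pressure from trapping ≈ V_trapped / C = 88.662 / 71.6 = 1.238 cmH2O.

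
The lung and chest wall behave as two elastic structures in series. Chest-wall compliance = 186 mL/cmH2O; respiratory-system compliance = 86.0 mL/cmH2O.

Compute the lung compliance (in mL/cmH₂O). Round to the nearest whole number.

1/CL = 1/Crs − 1/Ccw.
1/CL = 1/86.0 − 1/186 = 0.006252.
CL = 159.95 mL/cmH2O.

160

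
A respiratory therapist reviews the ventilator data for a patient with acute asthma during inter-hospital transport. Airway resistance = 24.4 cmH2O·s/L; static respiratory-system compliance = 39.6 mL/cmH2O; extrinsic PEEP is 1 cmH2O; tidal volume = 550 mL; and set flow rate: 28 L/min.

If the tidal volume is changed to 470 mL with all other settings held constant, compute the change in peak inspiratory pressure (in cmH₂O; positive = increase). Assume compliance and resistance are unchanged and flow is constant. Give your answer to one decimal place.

PIP = Vt/C + R·V̇ + PEEP (constant-flow equation of motion).
Only the elastic term changes: ΔPIP = ΔVt / C = (470 − 550) / 39.6 = -2.02 cmH2O.

-2.0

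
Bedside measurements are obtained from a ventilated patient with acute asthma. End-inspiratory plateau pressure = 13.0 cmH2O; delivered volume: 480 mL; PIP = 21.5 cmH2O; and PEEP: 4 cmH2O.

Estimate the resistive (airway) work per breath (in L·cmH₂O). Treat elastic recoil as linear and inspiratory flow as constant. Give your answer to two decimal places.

With constant inspiratory flow the resistive pressure is constant at PIP − Pplat = 21.5 − 13.0 = 8.5 cmH2O, so resistive work = 8.5 × 0.480 = 4.08 L·cmH2O.

4.08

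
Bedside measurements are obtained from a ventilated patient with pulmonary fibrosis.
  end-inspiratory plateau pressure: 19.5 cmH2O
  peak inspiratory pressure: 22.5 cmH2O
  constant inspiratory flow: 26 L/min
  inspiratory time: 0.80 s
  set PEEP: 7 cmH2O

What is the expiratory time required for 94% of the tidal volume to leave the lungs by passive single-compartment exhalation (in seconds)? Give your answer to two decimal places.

0.54

Flow: 26 L/min ÷ 60 = 0.4333 L/s.
Vt = flow × Ti = 0.4333 L/s × 0.80 s × 1000 mL/L = 346.64 mL.
R = (PIP − Pplat)/V̇ = (22.5 − 19.5) / 0.4333 = 3.0/0.4333 = 6.924 cmH2O·s/L.
C = Vt/(Pplat − PEEP) = 346.64 / (19.5 − 7) = 346.64/12.5 = 27.731 mL/cmH2O.
τ = R × C = 6.924 × 0.02773 L/cmH2O = 0.192 s.
t = −τ·ln(1 − 0.94) = −0.192·ln(0.06) = 0.5402 s.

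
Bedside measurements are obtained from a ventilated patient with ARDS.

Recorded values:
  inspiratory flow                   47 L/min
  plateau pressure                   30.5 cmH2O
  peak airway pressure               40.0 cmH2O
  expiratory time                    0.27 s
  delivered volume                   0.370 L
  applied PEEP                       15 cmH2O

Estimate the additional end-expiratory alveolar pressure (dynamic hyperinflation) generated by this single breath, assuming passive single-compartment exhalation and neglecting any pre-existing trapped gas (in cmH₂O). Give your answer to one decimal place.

Flow: 47 L/min ÷ 60 = 0.7833 L/s.
R = (PIP − Pplat)/V̇ = (40.0 − 30.5) / 0.7833 = 9.5/0.7833 = 12.128 cmH2O·s/L.
C = Vt/(Pplat − PEEP) = 370.0 / (30.5 − 15) = 370.0/15.5 = 23.871 mL/cmH2O.
τ = R × C = 12.128 × 0.02387 L/cmH2O = 0.2895 s.
Fraction remaining = e^(−Te/τ) = e^(−0.27/0.2895) = 0.3935; trapped volume = 370.0 × 0.3935 = 145.6 mL.
Additional alveolar pressure from trapping ≈ V_trapped / C = 145.6 / 23.871 = 6.099 cmH2O.

6.1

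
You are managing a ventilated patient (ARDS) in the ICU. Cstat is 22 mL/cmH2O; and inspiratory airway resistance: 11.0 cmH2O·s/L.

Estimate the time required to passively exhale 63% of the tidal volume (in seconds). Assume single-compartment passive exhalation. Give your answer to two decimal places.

0.24

τ = R × C = 11.0 × 22 mL/cmH2O = 11.0 × 0.022 L/cmH2O = 0.242 s.
Exhaled fraction f = 1 − e^(−t/τ) → t = −τ·ln(1 − f) = −0.242·ln(0.37) = 0.2406 s.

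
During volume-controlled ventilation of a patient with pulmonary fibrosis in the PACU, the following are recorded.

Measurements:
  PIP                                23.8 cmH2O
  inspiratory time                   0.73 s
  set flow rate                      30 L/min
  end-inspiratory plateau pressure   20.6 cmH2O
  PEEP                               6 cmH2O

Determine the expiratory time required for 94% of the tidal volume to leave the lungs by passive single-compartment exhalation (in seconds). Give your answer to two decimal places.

0.45

Flow: 30 L/min ÷ 60 = 0.5 L/s.
Vt = flow × Ti = 0.5 L/s × 0.73 s × 1000 mL/L = 365.0 mL.
R = (PIP − Pplat)/V̇ = (23.8 − 20.6) / 0.5 = 3.2/0.5 = 6.4 cmH2O·s/L.
C = Vt/(Pplat − PEEP) = 365.0 / (20.6 − 6) = 365.0/14.6 = 25.0 mL/cmH2O.
τ = R × C = 6.4 × 0.025 L/cmH2O = 0.16 s.
t = −τ·ln(1 − 0.94) = −0.16·ln(0.06) = 0.4501 s.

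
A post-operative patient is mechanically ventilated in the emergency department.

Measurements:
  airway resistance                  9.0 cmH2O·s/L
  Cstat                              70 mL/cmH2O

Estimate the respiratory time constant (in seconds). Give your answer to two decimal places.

0.63

τ = R × C = 9.0 × 70 mL/cmH2O = 9.0 × 0.070 L/cmH2O = 0.63 s.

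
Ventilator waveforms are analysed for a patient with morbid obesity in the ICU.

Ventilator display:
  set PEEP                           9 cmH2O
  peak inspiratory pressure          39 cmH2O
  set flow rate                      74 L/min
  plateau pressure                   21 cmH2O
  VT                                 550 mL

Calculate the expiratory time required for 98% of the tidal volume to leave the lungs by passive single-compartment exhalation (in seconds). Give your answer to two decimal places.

2.62

Flow: 74 L/min ÷ 60 = 1.2333 L/s.
R = (PIP − Pplat)/V̇ = (39 − 21) / 1.2333 = 18.0/1.2333 = 14.595 cmH2O·s/L.
C = Vt/(Pplat − PEEP) = 550.0 / (21 − 9) = 550.0/12.0 = 45.833 mL/cmH2O.
τ = R × C = 14.595 × 0.04583 L/cmH2O = 0.6689 s.
t = −τ·ln(1 − 0.98) = −0.6689·ln(0.02) = 2.617 s.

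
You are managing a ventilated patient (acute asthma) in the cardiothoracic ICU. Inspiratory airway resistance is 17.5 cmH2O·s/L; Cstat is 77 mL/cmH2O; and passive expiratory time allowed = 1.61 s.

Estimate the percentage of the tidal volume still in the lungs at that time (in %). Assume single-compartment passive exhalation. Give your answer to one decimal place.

τ = R × C = 17.5 × 77 mL/cmH2O = 17.5 × 0.077 L/cmH2O = 1.348 s.
Passive exhalation: V(t)/V₀ = e^(−t/τ) = e^(−1.61/1.348) = 0.3029.
Fraction remaining = 0.3029 → 30.29%.

30.3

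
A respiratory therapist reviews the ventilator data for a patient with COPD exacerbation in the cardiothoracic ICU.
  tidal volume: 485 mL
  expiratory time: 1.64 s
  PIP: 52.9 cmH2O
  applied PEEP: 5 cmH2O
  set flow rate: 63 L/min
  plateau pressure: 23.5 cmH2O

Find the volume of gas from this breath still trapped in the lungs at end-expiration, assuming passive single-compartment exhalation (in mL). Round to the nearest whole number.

Flow: 63 L/min ÷ 60 = 1.05 L/s.
R = (PIP − Pplat)/V̇ = (52.9 − 23.5) / 1.05 = 29.4/1.05 = 28.0 cmH2O·s/L.
C = Vt/(Pplat − PEEP) = 485.0 / (23.5 − 5) = 485.0/18.5 = 26.216 mL/cmH2O.
τ = R × C = 28.0 × 0.02622 L/cmH2O = 0.7342 s.
Fraction remaining = e^(−Te/τ) = e^(−1.64/0.7342) = 0.1071.
Trapped volume = 485.0 × 0.1071 = 51.944 mL.

52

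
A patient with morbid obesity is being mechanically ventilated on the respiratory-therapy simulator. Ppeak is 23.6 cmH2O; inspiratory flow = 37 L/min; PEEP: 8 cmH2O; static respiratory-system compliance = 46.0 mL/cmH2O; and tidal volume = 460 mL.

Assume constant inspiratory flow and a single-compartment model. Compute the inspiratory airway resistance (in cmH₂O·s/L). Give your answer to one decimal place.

9.1

Flow: 37 L/min ÷ 60 = 0.6167 L/s.
Equation of motion (constant flow): PIP = Vt/C + R·V̇ + PEEP.
R·V̇ = PIP − Vt/C − PEEP = 23.6 − 460/46.0 − 8 = 23.6 − 10.0 − 8 = 5.6 cmH2O.
R = 5.6 / 0.6167 = 9.081 cmH2O·s/L.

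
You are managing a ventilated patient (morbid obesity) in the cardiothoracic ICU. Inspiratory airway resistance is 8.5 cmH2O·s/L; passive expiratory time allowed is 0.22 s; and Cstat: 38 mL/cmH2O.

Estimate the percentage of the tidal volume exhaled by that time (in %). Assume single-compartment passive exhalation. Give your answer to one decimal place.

τ = R × C = 8.5 × 38 mL/cmH2O = 8.5 × 0.038 L/cmH2O = 0.323 s.
Passive exhalation: V(t)/V₀ = e^(−t/τ) = e^(−0.22/0.323) = 0.5061.
Fraction exhaled = 1 − 0.5061 = 0.4939 → 49.39%.

49.4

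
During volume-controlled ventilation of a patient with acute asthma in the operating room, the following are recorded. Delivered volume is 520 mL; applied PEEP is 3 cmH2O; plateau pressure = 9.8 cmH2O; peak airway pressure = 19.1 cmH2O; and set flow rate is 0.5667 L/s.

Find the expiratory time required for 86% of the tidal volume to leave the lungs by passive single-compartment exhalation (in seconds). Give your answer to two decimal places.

2.47

R = (PIP − Pplat)/V̇ = (19.1 − 9.8) / 0.5667 = 9.3/0.5667 = 16.411 cmH2O·s/L.
C = Vt/(Pplat − PEEP) = 520.0 / (9.8 − 3) = 520.0/6.8 = 76.471 mL/cmH2O.
τ = R × C = 16.411 × 0.07647 L/cmH2O = 1.255 s.
t = −τ·ln(1 − 0.86) = −1.255·ln(0.14) = 2.467 s.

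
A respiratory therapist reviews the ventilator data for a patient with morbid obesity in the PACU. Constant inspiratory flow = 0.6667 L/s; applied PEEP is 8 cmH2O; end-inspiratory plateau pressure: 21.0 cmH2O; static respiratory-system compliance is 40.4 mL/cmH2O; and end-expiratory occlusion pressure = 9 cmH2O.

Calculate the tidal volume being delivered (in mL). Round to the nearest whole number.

485

End-expiratory occlusion gives total PEEP = 9 cmH2O (intrinsic PEEP = 9 − 8 = 1). Use total PEEP for the elastic gradient.
Vt = Cstat × (Pplat − PEEPtotal) = 40.4 × (21.0 − 9) = 40.4 × 12.0 = 484.8 mL.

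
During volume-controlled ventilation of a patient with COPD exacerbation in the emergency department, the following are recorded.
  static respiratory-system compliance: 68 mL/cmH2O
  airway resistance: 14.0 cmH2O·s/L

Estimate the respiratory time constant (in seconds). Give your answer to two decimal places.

τ = R × C = 14.0 × 68 mL/cmH2O = 14.0 × 0.068 L/cmH2O = 0.952 s.

0.95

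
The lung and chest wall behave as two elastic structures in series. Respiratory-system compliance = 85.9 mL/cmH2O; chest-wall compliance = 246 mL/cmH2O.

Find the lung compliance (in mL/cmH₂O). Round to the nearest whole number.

132

1/CL = 1/Crs − 1/Ccw.
1/CL = 1/85.9 − 1/246 = 0.007576.
CL = 132.0 mL/cmH2O.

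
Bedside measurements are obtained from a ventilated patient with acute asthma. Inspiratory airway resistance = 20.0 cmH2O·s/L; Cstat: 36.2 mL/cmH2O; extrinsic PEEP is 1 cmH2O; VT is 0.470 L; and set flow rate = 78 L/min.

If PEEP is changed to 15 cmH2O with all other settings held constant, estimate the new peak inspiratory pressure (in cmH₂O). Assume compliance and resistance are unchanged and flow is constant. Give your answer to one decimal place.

54.0

Flow: 78 L/min ÷ 60 = 1.3 L/s.
PIP = Vt/C + R·V̇ + PEEP (constant-flow equation of motion).
Only the baseline term changes: ΔPIP = ΔPEEP = 15 − 1 = 14.0 cmH2O.
Original PIP = 470/36.2 + 20.0×1.3 + 1 = 39.983 cmH2O; new PIP = 39.983 + (14.0) = 53.983 cmH2O.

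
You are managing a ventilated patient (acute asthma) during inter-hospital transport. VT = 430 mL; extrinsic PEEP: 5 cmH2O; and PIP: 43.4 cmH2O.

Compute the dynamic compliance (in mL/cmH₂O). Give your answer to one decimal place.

Dynamic compliance = Vt / (PIP − PEEP) = 430 / (43.4 − 5) = 430 / 38.4 = 11.198 mL/cmH2O.

11.2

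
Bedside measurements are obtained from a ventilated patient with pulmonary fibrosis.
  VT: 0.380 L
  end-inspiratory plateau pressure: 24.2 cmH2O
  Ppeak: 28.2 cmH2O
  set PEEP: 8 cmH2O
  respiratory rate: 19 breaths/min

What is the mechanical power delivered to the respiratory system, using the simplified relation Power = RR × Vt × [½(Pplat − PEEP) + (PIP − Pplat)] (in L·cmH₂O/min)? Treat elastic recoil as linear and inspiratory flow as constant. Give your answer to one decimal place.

87.4

Per-breath work = Vt × [½(Pplat−PEEP) + (PIP−Pplat)] = 0.380 × [0.5×16.2 + 4.0] = 0.380 × 12.1 = 4.598 L·cmH2O.
Power = 19 × 4.598 = 87.362 L·cmH2O/min.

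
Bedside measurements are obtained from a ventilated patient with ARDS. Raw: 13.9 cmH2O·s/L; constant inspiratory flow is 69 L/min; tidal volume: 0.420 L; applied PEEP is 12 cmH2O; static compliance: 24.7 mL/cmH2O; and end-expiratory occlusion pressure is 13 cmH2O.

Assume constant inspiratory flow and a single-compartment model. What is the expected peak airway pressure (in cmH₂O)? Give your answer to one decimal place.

46.0

Flow: 69 L/min ÷ 60 = 1.15 L/s.
Total PEEP = 13 cmH2O (set 12 + intrinsic 1); this is the baseline alveolar pressure.
Equation of motion (constant flow): PIP = Vt/C + R·V̇ + PEEP.
PIP = 420/24.7 + 13.9×1.15 + 13 = 17.004 + 15.985 + 13 = 45.989 cmH2O.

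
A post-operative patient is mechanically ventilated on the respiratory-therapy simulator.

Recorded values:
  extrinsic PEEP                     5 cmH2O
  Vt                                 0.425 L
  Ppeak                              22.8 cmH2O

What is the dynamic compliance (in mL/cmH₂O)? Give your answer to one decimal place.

23.9

Dynamic compliance = Vt / (PIP − PEEP) = 425 / (22.8 − 5) = 425 / 17.8 = 23.876 mL/cmH2O.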